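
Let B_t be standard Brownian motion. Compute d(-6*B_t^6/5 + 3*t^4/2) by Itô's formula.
d(-6*B_t^6/5 + 3*t^4/2) = (-18*B_t^4 + 6*t^3) dt + (-36*B_t^5/5) dB_t

Itô's formula for f(t, x): d f(t, B_t) = (f_t + (1/2) f_xx) dt + f_x dB_t. Compute partials of f(t, x) = 3*t^4/2 - 6*x^6/5:
  f_t(t,x)  = 6*t^3
  f_x(t,x)  = -36*x^5/5
  f_xx(t,x) = -36*x^4
Assemble drift = f_t + (1/2) f_xx = 6*t^3 - 18*x^4 and diffusion = f_x = -36*x^5/5. Substituting x = B_t:
  d(-6*B_t^6/5 + 3*t^4/2) = (-18*B_t^4 + 6*t^3) dt + (-36*B_t^5/5) dB_t.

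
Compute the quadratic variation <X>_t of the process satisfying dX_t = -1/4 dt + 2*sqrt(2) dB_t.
<X>_t = 8*t

For an Itô process dX_t = a(t) dt + b(t) dB_t, the quadratic variation is <X>_t = int_0^t b(s)^2 ds (the drift term does not contribute). Here b(s) = 2*sqrt(2), so
  b(s)^2 = 8.
Integrating from 0 to t:
  <X>_t = int_0^t (8) ds = 8*t.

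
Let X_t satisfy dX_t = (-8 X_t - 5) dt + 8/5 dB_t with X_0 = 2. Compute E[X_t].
E[X_t] = -5/8 + 21*exp(-8*t)/8

Taking expectations and using E[dB_t] = 0, the mean m(t) = E[X_t] satisfies the ODE m'(t) = a m(t) + b with m(0) = x_0. With a = -8, b = -5, x_0 = 2, the solution is
  m(t) = x_0 * exp(a t) + (b/a) * (exp(a t) - 1)
       = 2 * exp((-8) t) + ((-5)/(-8)) * (exp((-8) t) - 1)
       = -5/8 + 21*exp(-8*t)/8.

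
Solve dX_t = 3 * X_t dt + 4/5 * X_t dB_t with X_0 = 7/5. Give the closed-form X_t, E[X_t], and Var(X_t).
X_t = 7/5 * exp((67/25) t + (4/5) B_t); E[X_t] = 7*exp(3*t)/5; Var(X_t) = 49*(exp(16*t/25) - 1)*exp(6*t)/25

For GBM dX = mu X dt + sigma X dB with X_0 = x_0, apply Itô to Y = log X: dY = (mu - sigma^2/2) dt + sigma dB, so Y_t = log(x_0) + (mu - sigma^2/2) t + sigma B_t and hence X_t = x_0 * exp((mu - sigma^2/2) t + sigma B_t).
With mu = 3, sigma = 4/5, x_0 = 7/5, this gives:
  X_t = 7/5 * exp((67/25) * t + (4/5) * B_t).
Since sigma*B_t ~ Normal(0, sigma^2 t), E[exp(sigma*B_t)] = exp(sigma^2 t / 2); so E[X_t] = x_0 * exp((mu - sigma^2/2) t) * exp(sigma^2 t / 2) = x_0 * exp(mu t) = 7*exp(3*t)/5.
Var(X_t) = E[X_t^2] - (E[X_t])^2 = x_0^2 * exp(2 mu t) * (exp(sigma^2 t) - 1) = 49*(exp(16*t/25) - 1)*exp(6*t)/25.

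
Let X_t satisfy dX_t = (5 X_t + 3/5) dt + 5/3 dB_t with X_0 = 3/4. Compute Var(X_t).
Var(X_t) = 5*exp(10*t)/18 - 5/18

The variance V(t) = Var(X_t) satisfies V'(t) = 2 a V(t) + c^2 with V(0) = 0 (drift coefficient is linear in X, diffusion is constant). With a = 5, c = 5/3, the solution is
  V(t) = (c^2 / (2 a)) * (exp(2 a t) - 1)
       = ((5/3)^2 / (2*5)) * (exp(10 t) - 1)
       = 5*exp(10*t)/18 - 5/18.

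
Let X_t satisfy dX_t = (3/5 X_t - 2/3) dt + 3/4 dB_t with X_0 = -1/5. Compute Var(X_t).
Var(X_t) = 15*exp(6*t/5)/32 - 15/32

The variance V(t) = Var(X_t) satisfies V'(t) = 2 a V(t) + c^2 with V(0) = 0 (drift coefficient is linear in X, diffusion is constant). With a = 3/5, c = 3/4, the solution is
  V(t) = (c^2 / (2 a)) * (exp(2 a t) - 1)
       = ((3/4)^2 / (2*(3/5))) * (exp((6/5) t) - 1)
       = 15*exp(6*t/5)/32 - 15/32.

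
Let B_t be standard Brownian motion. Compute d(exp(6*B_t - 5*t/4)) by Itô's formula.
d(exp(6*B_t - 5*t/4)) = (67*exp(6*B_t - 5*t/4)/4) dt + (6*exp(6*B_t - 5*t/4)) dB_t

Itô's formula for f(t, x): d f(t, B_t) = (f_t + (1/2) f_xx) dt + f_x dB_t. Compute partials of f(t, x) = exp(-5*t/4 + 6*x):
  f_t(t,x)  = -5*exp(-5*t/4 + 6*x)/4
  f_x(t,x)  = 6*exp(-5*t/4 + 6*x)
  f_xx(t,x) = 36*exp(-5*t/4 + 6*x)
Assemble drift = f_t + (1/2) f_xx = 67*exp(-5*t/4 + 6*x)/4 and diffusion = f_x = 6*exp(-5*t/4 + 6*x). Substituting x = B_t:
  d(exp(6*B_t - 5*t/4)) = (67*exp(6*B_t - 5*t/4)/4) dt + (6*exp(6*B_t - 5*t/4)) dB_t.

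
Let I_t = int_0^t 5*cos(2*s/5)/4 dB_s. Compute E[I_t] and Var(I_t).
E[I_t] = 0; Var(I_t) = 25*t/32 + 125*sin(4*t/5)/128

The Itô integral of a deterministic integrand f(s) has mean 0 because each increment f(s) * (B_{s+ds} - B_s) has mean 0. By the Itô isometry:
  Var( int_0^t f(s) dB_s ) = E[ (int_0^t f(s) dB_s)^2 ] = int_0^t f(s)^2 ds.
Here f(s) = 5*cos(2*s/5)/4, so f(s)^2 = 25*cos(2*s/5)^2/16. Integrate:
  int_0^t (25*cos(2*s/5)^2/16) ds = 25*t/32 + 125*sin(4*t/5)/128.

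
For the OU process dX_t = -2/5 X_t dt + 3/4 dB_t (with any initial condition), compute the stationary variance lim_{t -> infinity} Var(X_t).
lim Var(X_t) = 45/64

The OU SDE dX = -theta X dt + sigma dB admits the integrating factor exp(theta t): d(exp(theta t) X_t) = sigma exp(theta t) dB_t. Integrating from 0 to t gives X_t = x_0 * exp(-theta t) + sigma * int_0^t exp(-theta (t-s)) dB_s for any initial x_0. The Itô integral has variance (by the Itô isometry) sigma^2 * int_0^t exp(-2 theta (t - s)) ds = sigma^2 * (1 - exp(-2 theta t)) / (2 theta), independent of x_0.
With theta = 2/5, sigma = 3/4:
  Var(X_t) = (3/4)^2 * (1 - exp(-2*2/5 t)) / (2 * 2/5) = 45/64 - 45*exp(-4*t/5)/64.
As t -> infinity, exp(-2*2/5 t) -> 0, so the stationary variance is sigma^2 / (2 theta) = 45/64.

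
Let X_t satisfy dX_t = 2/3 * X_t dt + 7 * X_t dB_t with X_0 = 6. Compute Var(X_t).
Var(X_t) = 36*(exp(49*t) - 1)*exp(4*t/3)

For GBM dX = mu X dt + sigma X dB with X_0 = x_0, apply Itô to Y = log X: dY = (mu - sigma^2/2) dt + sigma dB, so Y_t = log(x_0) + (mu - sigma^2/2) t + sigma B_t and hence X_t = x_0 * exp((mu - sigma^2/2) t + sigma B_t).
With mu = 2/3, sigma = 7, x_0 = 6, this gives:
  X_t = 6 * exp((-143/6) * t + (7) * B_t).
Since sigma*B_t ~ Normal(0, sigma^2 t), E[exp(sigma*B_t)] = exp(sigma^2 t / 2); so E[X_t] = x_0 * exp((mu - sigma^2/2) t) * exp(sigma^2 t / 2) = x_0 * exp(mu t) = 6*exp(2*t/3).
Var(X_t) = E[X_t^2] - (E[X_t])^2 = x_0^2 * exp(2 mu t) * (exp(sigma^2 t) - 1) = 36*(exp(49*t) - 1)*exp(4*t/3).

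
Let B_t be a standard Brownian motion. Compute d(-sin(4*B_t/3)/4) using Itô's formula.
d(-sin(4*B_t/3)/4) = (2*sin(4*B_t/3)/9) dt + (-cos(4*B_t/3)/3) dB_t

Itô's formula for f(B_t) gives d f(B_t) = f'(B_t) dB_t + (1/2) f''(B_t) dt. Compute derivatives of f(x) = -sin(4*x/3)/4:
  f'(x)  = -cos(4*x/3)/3
  f''(x) = 4*sin(4*x/3)/9
Substitute x = B_t and multiply the f'' term by 1/2:
  drift     = (1/2) * (4*sin(4*x/3)/9) evaluated at B_t = 2*sin(4*B_t/3)/9
  diffusion = (-cos(4*x/3)/3) evaluated at B_t = -cos(4*B_t/3)/3
Therefore d(-sin(4*B_t/3)/4) = (2*sin(4*B_t/3)/9) dt + (-cos(4*B_t/3)/3) dB_t.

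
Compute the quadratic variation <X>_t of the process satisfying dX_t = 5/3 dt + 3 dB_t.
<X>_t = 9*t

For an Itô process dX_t = a(t) dt + b(t) dB_t, the quadratic variation is <X>_t = int_0^t b(s)^2 ds (the drift term does not contribute). Here b(s) = 3, so
  b(s)^2 = 9.
Integrating from 0 to t:
  <X>_t = int_0^t (9) ds = 9*t.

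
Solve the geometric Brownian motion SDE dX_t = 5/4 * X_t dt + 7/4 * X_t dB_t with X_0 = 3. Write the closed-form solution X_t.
X_t = 3 * exp((-9/32) * t + (7/4) * B_t)

For GBM dX = mu X dt + sigma X dB with X_0 = x_0, apply Itô to Y = log X: dY = (mu - sigma^2/2) dt + sigma dB, so Y_t = log(x_0) + (mu - sigma^2/2) t + sigma B_t and hence X_t = x_0 * exp((mu - sigma^2/2) t + sigma B_t).
With mu = 5/4, sigma = 7/4, x_0 = 3, this gives:
  X_t = 3 * exp((-9/32) * t + (7/4) * B_t).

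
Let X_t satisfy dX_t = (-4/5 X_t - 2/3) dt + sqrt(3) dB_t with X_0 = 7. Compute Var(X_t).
Var(X_t) = 15/8 - 15*exp(-8*t/5)/8

The variance V(t) = Var(X_t) satisfies V'(t) = 2 a V(t) + c^2 with V(0) = 0 (drift coefficient is linear in X, diffusion is constant). With a = -4/5, c = sqrt(3), the solution is
  V(t) = (c^2 / (2 a)) * (exp(2 a t) - 1)
       = (sqrt(3)^2 / (2*(-4/5))) * (exp((-8/5) t) - 1)
       = 15/8 - 15*exp(-8*t/5)/8.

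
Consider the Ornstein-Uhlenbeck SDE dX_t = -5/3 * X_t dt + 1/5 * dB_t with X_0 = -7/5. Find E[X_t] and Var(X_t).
E[X_t] = -7*exp(-5*t/3)/5; Var(X_t) = 3/250 - 3*exp(-10*t/3)/250

The OU SDE dX = -theta X dt + sigma dB admits the integrating factor exp(theta t): d(exp(theta t) X_t) = sigma exp(theta t) dB_t. Integrating from 0 to t:
  X_t = x_0 * exp(-theta t) + sigma * int_0^t exp(-theta (t-s)) dB_s.
The Itô integral has mean 0 and (by the Itô isometry) variance sigma^2 * int_0^t exp(-2 theta (t - s)) ds = sigma^2 * (1 - exp(-2 theta t)) / (2 theta).
With theta = 5/3, sigma = 1/5, x_0 = -7/5:
  E[X_t] = -7/5 * exp(-5/3 t) = -7*exp(-5*t/3)/5
  Var(X_t) = (1/5)^2 * (1 - exp(-2*5/3 t)) / (2 * 5/3) = 3/250 - 3*exp(-10*t/3)/250.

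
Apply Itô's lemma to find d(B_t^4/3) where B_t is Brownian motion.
d(B_t^4/3) = (2*B_t^2) dt + (4*B_t^3/3) dB_t

Itô's formula for f(B_t) gives d f(B_t) = f'(B_t) dB_t + (1/2) f''(B_t) dt. Compute derivatives of f(x) = x^4/3:
  f'(x)  = 4*x^3/3
  f''(x) = 4*x^2
Substitute x = B_t and multiply the f'' term by 1/2:
  drift     = (1/2) * (4*x^2) evaluated at B_t = 2*B_t^2
  diffusion = (4*x^3/3) evaluated at B_t = 4*B_t^3/3
Therefore d(B_t^4/3) = (2*B_t^2) dt + (4*B_t^3/3) dB_t.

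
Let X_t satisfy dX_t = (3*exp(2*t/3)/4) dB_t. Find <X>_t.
<X>_t = 27*exp(4*t/3)/64 - 27/64

For an Itô process dX_t = a(t) dt + b(t) dB_t, the quadratic variation is <X>_t = int_0^t b(s)^2 ds (the drift term does not contribute). Here b(s) = 3*exp(2*s/3)/4, so
  b(s)^2 = 9*exp(4*s/3)/16.
Integrating from 0 to t:
  <X>_t = int_0^t (9*exp(4*s/3)/16) ds = 27*exp(4*t/3)/64 - 27/64.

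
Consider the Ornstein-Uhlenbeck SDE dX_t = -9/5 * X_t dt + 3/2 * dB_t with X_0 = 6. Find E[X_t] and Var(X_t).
E[X_t] = 6*exp(-9*t/5); Var(X_t) = 5/8 - 5*exp(-18*t/5)/8

The OU SDE dX = -theta X dt + sigma dB admits the integrating factor exp(theta t): d(exp(theta t) X_t) = sigma exp(theta t) dB_t. Integrating from 0 to t:
  X_t = x_0 * exp(-theta t) + sigma * int_0^t exp(-theta (t-s)) dB_s.
The Itô integral has mean 0 and (by the Itô isometry) variance sigma^2 * int_0^t exp(-2 theta (t - s)) ds = sigma^2 * (1 - exp(-2 theta t)) / (2 theta).
With theta = 9/5, sigma = 3/2, x_0 = 6:
  E[X_t] = 6 * exp(-9/5 t) = 6*exp(-9*t/5)
  Var(X_t) = (3/2)^2 * (1 - exp(-2*9/5 t)) / (2 * 9/5) = 5/8 - 5*exp(-18*t/5)/8.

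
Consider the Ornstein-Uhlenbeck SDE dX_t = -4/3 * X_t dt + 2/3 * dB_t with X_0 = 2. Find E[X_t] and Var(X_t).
E[X_t] = 2*exp(-4*t/3); Var(X_t) = 1/6 - exp(-8*t/3)/6

The OU SDE dX = -theta X dt + sigma dB admits the integrating factor exp(theta t): d(exp(theta t) X_t) = sigma exp(theta t) dB_t. Integrating from 0 to t:
  X_t = x_0 * exp(-theta t) + sigma * int_0^t exp(-theta (t-s)) dB_s.
The Itô integral has mean 0 and (by the Itô isometry) variance sigma^2 * int_0^t exp(-2 theta (t - s)) ds = sigma^2 * (1 - exp(-2 theta t)) / (2 theta).
With theta = 4/3, sigma = 2/3, x_0 = 2:
  E[X_t] = 2 * exp(-4/3 t) = 2*exp(-4*t/3)
  Var(X_t) = (2/3)^2 * (1 - exp(-2*4/3 t)) / (2 * 4/3) = 1/6 - exp(-8*t/3)/6.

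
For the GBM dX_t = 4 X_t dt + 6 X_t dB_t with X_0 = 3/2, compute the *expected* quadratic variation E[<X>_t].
E[<X>_t] = 81*exp(44*t)/44 - 81/44

<X>_t = int_0^t (6 * X_s)^2 ds. Taking expectation inside the integral: E[<X>_t] = 6^2 * int_0^t E[X_s^2] ds. For GBM, E[X_s^2] = x_0^2 * exp((2 mu + sigma^2) s). Integrating:
  E[<X>_t] = 6^2 * (3/2)^2 * (exp((2*4 + 6^2) t) - 1) / (2*4 + 6^2)
           = 6^2 * (3/2)^2 * (exp(44 t) - 1) / 44 = 81*exp(44*t)/44 - 81/44.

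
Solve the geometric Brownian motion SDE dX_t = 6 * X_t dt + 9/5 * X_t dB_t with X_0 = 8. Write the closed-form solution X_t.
X_t = 8 * exp((219/50) * t + (9/5) * B_t)

For GBM dX = mu X dt + sigma X dB with X_0 = x_0, apply Itô to Y = log X: dY = (mu - sigma^2/2) dt + sigma dB, so Y_t = log(x_0) + (mu - sigma^2/2) t + sigma B_t and hence X_t = x_0 * exp((mu - sigma^2/2) t + sigma B_t).
With mu = 6, sigma = 9/5, x_0 = 8, this gives:
  X_t = 8 * exp((219/50) * t + (9/5) * B_t).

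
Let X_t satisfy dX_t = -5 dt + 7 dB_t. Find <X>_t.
<X>_t = 49*t

For an Itô process dX_t = a(t) dt + b(t) dB_t, the quadratic variation is <X>_t = int_0^t b(s)^2 ds (the drift term does not contribute). Here b(s) = 7, so
  b(s)^2 = 49.
Integrating from 0 to t:
  <X>_t = int_0^t (49) ds = 49*t.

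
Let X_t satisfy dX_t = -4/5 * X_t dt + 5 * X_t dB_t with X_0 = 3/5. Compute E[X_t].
E[X_t] = 3*exp(-4*t/5)/5

For GBM dX = mu X dt + sigma X dB with X_0 = x_0, apply Itô to Y = log X: dY = (mu - sigma^2/2) dt + sigma dB, so Y_t = log(x_0) + (mu - sigma^2/2) t + sigma B_t and hence X_t = x_0 * exp((mu - sigma^2/2) t + sigma B_t).
With mu = -4/5, sigma = 5, x_0 = 3/5, this gives:
  X_t = 3/5 * exp((-133/10) * t + (5) * B_t).
Since sigma*B_t ~ Normal(0, sigma^2 t), E[exp(sigma*B_t)] = exp(sigma^2 t / 2); so E[X_t] = x_0 * exp((mu - sigma^2/2) t) * exp(sigma^2 t / 2) = x_0 * exp(mu t) = 3*exp(-4*t/5)/5.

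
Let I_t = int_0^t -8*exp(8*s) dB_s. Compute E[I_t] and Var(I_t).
E[I_t] = 0; Var(I_t) = 4*exp(16*t) - 4

The Itô integral of a deterministic integrand f(s) has mean 0 because each increment f(s) * (B_{s+ds} - B_s) has mean 0. By the Itô isometry:
  Var( int_0^t f(s) dB_s ) = E[ (int_0^t f(s) dB_s)^2 ] = int_0^t f(s)^2 ds.
Here f(s) = -8*exp(8*s), so f(s)^2 = 64*exp(16*s). Integrate:
  int_0^t (64*exp(16*s)) ds = 4*exp(16*t) - 4.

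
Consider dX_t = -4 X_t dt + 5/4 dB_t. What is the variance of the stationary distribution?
lim Var(X_t) = 25/128

The OU SDE dX = -theta X dt + sigma dB admits the integrating factor exp(theta t): d(exp(theta t) X_t) = sigma exp(theta t) dB_t. Integrating from 0 to t gives X_t = x_0 * exp(-theta t) + sigma * int_0^t exp(-theta (t-s)) dB_s for any initial x_0. The Itô integral has variance (by the Itô isometry) sigma^2 * int_0^t exp(-2 theta (t - s)) ds = sigma^2 * (1 - exp(-2 theta t)) / (2 theta), independent of x_0.
With theta = 4, sigma = 5/4:
  Var(X_t) = (5/4)^2 * (1 - exp(-2*4 t)) / (2 * 4) = 25/128 - 25*exp(-8*t)/128.
As t -> infinity, exp(-2*4 t) -> 0, so the stationary variance is sigma^2 / (2 theta) = 25/128.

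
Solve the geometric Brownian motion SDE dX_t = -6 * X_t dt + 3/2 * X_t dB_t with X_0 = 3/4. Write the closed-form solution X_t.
X_t = 3/4 * exp((-57/8) * t + (3/2) * B_t)

For GBM dX = mu X dt + sigma X dB with X_0 = x_0, apply Itô to Y = log X: dY = (mu - sigma^2/2) dt + sigma dB, so Y_t = log(x_0) + (mu - sigma^2/2) t + sigma B_t and hence X_t = x_0 * exp((mu - sigma^2/2) t + sigma B_t).
With mu = -6, sigma = 3/2, x_0 = 3/4, this gives:
  X_t = 3/4 * exp((-57/8) * t + (3/2) * B_t).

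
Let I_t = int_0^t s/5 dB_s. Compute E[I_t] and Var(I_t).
E[I_t] = 0; Var(I_t) = t^3/75

The Itô integral of a deterministic integrand f(s) has mean 0 because each increment f(s) * (B_{s+ds} - B_s) has mean 0. By the Itô isometry:
  Var( int_0^t f(s) dB_s ) = E[ (int_0^t f(s) dB_s)^2 ] = int_0^t f(s)^2 ds.
Here f(s) = s/5, so f(s)^2 = s^2/25. Integrate:
  int_0^t (s^2/25) ds = t^3/75.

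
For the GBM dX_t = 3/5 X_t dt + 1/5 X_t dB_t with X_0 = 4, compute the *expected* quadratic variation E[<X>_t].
E[<X>_t] = 16*exp(31*t/25)/31 - 16/31

<X>_t = int_0^t ((1/5) * X_s)^2 ds. Taking expectation inside the integral: E[<X>_t] = (1/5)^2 * int_0^t E[X_s^2] ds. For GBM, E[X_s^2] = x_0^2 * exp((2 mu + sigma^2) s). Integrating:
  E[<X>_t] = (1/5)^2 * 4^2 * (exp((2*(3/5) + (1/5)^2) t) - 1) / (2*(3/5) + (1/5)^2)
           = (1/5)^2 * 4^2 * (exp((31/25) t) - 1) / (31/25) = 16*exp(31*t/25)/31 - 16/31.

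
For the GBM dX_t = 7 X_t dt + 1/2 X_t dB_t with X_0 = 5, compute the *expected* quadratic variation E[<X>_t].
E[<X>_t] = 25*exp(57*t/4)/57 - 25/57

<X>_t = int_0^t ((1/2) * X_s)^2 ds. Taking expectation inside the integral: E[<X>_t] = (1/2)^2 * int_0^t E[X_s^2] ds. For GBM, E[X_s^2] = x_0^2 * exp((2 mu + sigma^2) s). Integrating:
  E[<X>_t] = (1/2)^2 * 5^2 * (exp((2*7 + (1/2)^2) t) - 1) / (2*7 + (1/2)^2)
           = (1/2)^2 * 5^2 * (exp((57/4) t) - 1) / (57/4) = 25*exp(57*t/4)/57 - 25/57.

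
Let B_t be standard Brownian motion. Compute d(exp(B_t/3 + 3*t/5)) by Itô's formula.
d(exp(B_t/3 + 3*t/5)) = (59*exp(B_t/3 + 3*t/5)/90) dt + (exp(B_t/3 + 3*t/5)/3) dB_t

Itô's formula for f(t, x): d f(t, B_t) = (f_t + (1/2) f_xx) dt + f_x dB_t. Compute partials of f(t, x) = exp(3*t/5 + x/3):
  f_t(t,x)  = 3*exp(3*t/5 + x/3)/5
  f_x(t,x)  = exp(3*t/5 + x/3)/3
  f_xx(t,x) = exp(3*t/5 + x/3)/9
Assemble drift = f_t + (1/2) f_xx = 59*exp(3*t/5 + x/3)/90 and diffusion = f_x = exp(3*t/5 + x/3)/3. Substituting x = B_t:
  d(exp(B_t/3 + 3*t/5)) = (59*exp(B_t/3 + 3*t/5)/90) dt + (exp(B_t/3 + 3*t/5)/3) dB_t.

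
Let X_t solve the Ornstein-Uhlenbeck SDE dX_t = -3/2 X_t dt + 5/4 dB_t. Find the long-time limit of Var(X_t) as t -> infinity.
lim Var(X_t) = 25/48

The OU SDE dX = -theta X dt + sigma dB admits the integrating factor exp(theta t): d(exp(theta t) X_t) = sigma exp(theta t) dB_t. Integrating from 0 to t gives X_t = x_0 * exp(-theta t) + sigma * int_0^t exp(-theta (t-s)) dB_s for any initial x_0. The Itô integral has variance (by the Itô isometry) sigma^2 * int_0^t exp(-2 theta (t - s)) ds = sigma^2 * (1 - exp(-2 theta t)) / (2 theta), independent of x_0.
With theta = 3/2, sigma = 5/4:
  Var(X_t) = (5/4)^2 * (1 - exp(-2*3/2 t)) / (2 * 3/2) = 25/48 - 25*exp(-3*t)/48.
As t -> infinity, exp(-2*3/2 t) -> 0, so the stationary variance is sigma^2 / (2 theta) = 25/48.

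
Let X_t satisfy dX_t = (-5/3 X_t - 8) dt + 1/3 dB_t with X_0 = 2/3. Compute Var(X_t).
Var(X_t) = 1/30 - exp(-10*t/3)/30

The variance V(t) = Var(X_t) satisfies V'(t) = 2 a V(t) + c^2 with V(0) = 0 (drift coefficient is linear in X, diffusion is constant). With a = -5/3, c = 1/3, the solution is
  V(t) = (c^2 / (2 a)) * (exp(2 a t) - 1)
       = ((1/3)^2 / (2*(-5/3))) * (exp((-10/3) t) - 1)
       = 1/30 - exp(-10*t/3)/30.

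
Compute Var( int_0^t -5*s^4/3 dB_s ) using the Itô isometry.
Var = 25*t^9/81

The Itô integral of a deterministic integrand f(s) has mean 0 because each increment f(s) * (B_{s+ds} - B_s) has mean 0. By the Itô isometry:
  Var( int_0^t f(s) dB_s ) = E[ (int_0^t f(s) dB_s)^2 ] = int_0^t f(s)^2 ds.
Here f(s) = -5*s^4/3, so f(s)^2 = 25*s^8/9. Integrate:
  int_0^t (25*s^8/9) ds = 25*t^9/81.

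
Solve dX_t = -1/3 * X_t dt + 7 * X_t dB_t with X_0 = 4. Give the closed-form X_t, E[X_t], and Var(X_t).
X_t = 4 * exp((-149/6) t + (7) B_t); E[X_t] = 4*exp(-t/3); Var(X_t) = (16*exp(49*t) - 16)*exp(-2*t/3)

For GBM dX = mu X dt + sigma X dB with X_0 = x_0, apply Itô to Y = log X: dY = (mu - sigma^2/2) dt + sigma dB, so Y_t = log(x_0) + (mu - sigma^2/2) t + sigma B_t and hence X_t = x_0 * exp((mu - sigma^2/2) t + sigma B_t).
With mu = -1/3, sigma = 7, x_0 = 4, this gives:
  X_t = 4 * exp((-149/6) * t + (7) * B_t).
Since sigma*B_t ~ Normal(0, sigma^2 t), E[exp(sigma*B_t)] = exp(sigma^2 t / 2); so E[X_t] = x_0 * exp((mu - sigma^2/2) t) * exp(sigma^2 t / 2) = x_0 * exp(mu t) = 4*exp(-t/3).
Var(X_t) = E[X_t^2] - (E[X_t])^2 = x_0^2 * exp(2 mu t) * (exp(sigma^2 t) - 1) = (16*exp(49*t) - 16)*exp(-2*t/3).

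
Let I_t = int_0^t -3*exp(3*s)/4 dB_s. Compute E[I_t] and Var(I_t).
E[I_t] = 0; Var(I_t) = 3*exp(6*t)/32 - 3/32

The Itô integral of a deterministic integrand f(s) has mean 0 because each increment f(s) * (B_{s+ds} - B_s) has mean 0. By the Itô isometry:
  Var( int_0^t f(s) dB_s ) = E[ (int_0^t f(s) dB_s)^2 ] = int_0^t f(s)^2 ds.
Here f(s) = -3*exp(3*s)/4, so f(s)^2 = 9*exp(6*s)/16. Integrate:
  int_0^t (9*exp(6*s)/16) ds = 3*exp(6*t)/32 - 3/32.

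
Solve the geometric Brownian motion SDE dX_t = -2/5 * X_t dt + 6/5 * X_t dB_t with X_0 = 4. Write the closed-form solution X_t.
X_t = 4 * exp((-28/25) * t + (6/5) * B_t)

For GBM dX = mu X dt + sigma X dB with X_0 = x_0, apply Itô to Y = log X: dY = (mu - sigma^2/2) dt + sigma dB, so Y_t = log(x_0) + (mu - sigma^2/2) t + sigma B_t and hence X_t = x_0 * exp((mu - sigma^2/2) t + sigma B_t).
With mu = -2/5, sigma = 6/5, x_0 = 4, this gives:
  X_t = 4 * exp((-28/25) * t + (6/5) * B_t).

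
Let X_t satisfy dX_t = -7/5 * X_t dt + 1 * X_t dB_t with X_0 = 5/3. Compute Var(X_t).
Var(X_t) = (25*exp(t) - 25)*exp(-14*t/5)/9

For GBM dX = mu X dt + sigma X dB with X_0 = x_0, apply Itô to Y = log X: dY = (mu - sigma^2/2) dt + sigma dB, so Y_t = log(x_0) + (mu - sigma^2/2) t + sigma B_t and hence X_t = x_0 * exp((mu - sigma^2/2) t + sigma B_t).
With mu = -7/5, sigma = 1, x_0 = 5/3, this gives:
  X_t = 5/3 * exp((-19/10) * t + (1) * B_t).
Since sigma*B_t ~ Normal(0, sigma^2 t), E[exp(sigma*B_t)] = exp(sigma^2 t / 2); so E[X_t] = x_0 * exp((mu - sigma^2/2) t) * exp(sigma^2 t / 2) = x_0 * exp(mu t) = 5*exp(-7*t/5)/3.
Var(X_t) = E[X_t^2] - (E[X_t])^2 = x_0^2 * exp(2 mu t) * (exp(sigma^2 t) - 1) = (25*exp(t) - 25)*exp(-14*t/5)/9.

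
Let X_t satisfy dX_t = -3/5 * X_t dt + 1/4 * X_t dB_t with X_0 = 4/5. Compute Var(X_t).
Var(X_t) = (16*exp(t/16) - 16)*exp(-6*t/5)/25

For GBM dX = mu X dt + sigma X dB with X_0 = x_0, apply Itô to Y = log X: dY = (mu - sigma^2/2) dt + sigma dB, so Y_t = log(x_0) + (mu - sigma^2/2) t + sigma B_t and hence X_t = x_0 * exp((mu - sigma^2/2) t + sigma B_t).
With mu = -3/5, sigma = 1/4, x_0 = 4/5, this gives:
  X_t = 4/5 * exp((-101/160) * t + (1/4) * B_t).
Since sigma*B_t ~ Normal(0, sigma^2 t), E[exp(sigma*B_t)] = exp(sigma^2 t / 2); so E[X_t] = x_0 * exp((mu - sigma^2/2) t) * exp(sigma^2 t / 2) = x_0 * exp(mu t) = 4*exp(-3*t/5)/5.
Var(X_t) = E[X_t^2] - (E[X_t])^2 = x_0^2 * exp(2 mu t) * (exp(sigma^2 t) - 1) = (16*exp(t/16) - 16)*exp(-6*t/5)/25.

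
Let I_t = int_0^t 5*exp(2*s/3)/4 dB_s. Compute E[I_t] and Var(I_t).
E[I_t] = 0; Var(I_t) = 75*exp(4*t/3)/64 - 75/64

The Itô integral of a deterministic integrand f(s) has mean 0 because each increment f(s) * (B_{s+ds} - B_s) has mean 0. By the Itô isometry:
  Var( int_0^t f(s) dB_s ) = E[ (int_0^t f(s) dB_s)^2 ] = int_0^t f(s)^2 ds.
Here f(s) = 5*exp(2*s/3)/4, so f(s)^2 = 25*exp(4*s/3)/16. Integrate:
  int_0^t (25*exp(4*s/3)/16) ds = 75*exp(4*t/3)/64 - 75/64.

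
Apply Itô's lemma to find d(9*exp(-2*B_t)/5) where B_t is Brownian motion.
d(9*exp(-2*B_t)/5) = (18*exp(-2*B_t)/5) dt + (-18*exp(-2*B_t)/5) dB_t

Itô's formula for f(B_t) gives d f(B_t) = f'(B_t) dB_t + (1/2) f''(B_t) dt. Compute derivatives of f(x) = 9*exp(-2*x)/5:
  f'(x)  = -18*exp(-2*x)/5
  f''(x) = 36*exp(-2*x)/5
Substitute x = B_t and multiply the f'' term by 1/2:
  drift     = (1/2) * (36*exp(-2*x)/5) evaluated at B_t = 18*exp(-2*B_t)/5
  diffusion = (-18*exp(-2*x)/5) evaluated at B_t = -18*exp(-2*B_t)/5
Therefore d(9*exp(-2*B_t)/5) = (18*exp(-2*B_t)/5) dt + (-18*exp(-2*B_t)/5) dB_t.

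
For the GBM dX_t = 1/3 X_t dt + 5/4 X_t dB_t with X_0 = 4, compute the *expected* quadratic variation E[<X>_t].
E[<X>_t] = 1200*exp(107*t/48)/107 - 1200/107

<X>_t = int_0^t ((5/4) * X_s)^2 ds. Taking expectation inside the integral: E[<X>_t] = (5/4)^2 * int_0^t E[X_s^2] ds. For GBM, E[X_s^2] = x_0^2 * exp((2 mu + sigma^2) s). Integrating:
  E[<X>_t] = (5/4)^2 * 4^2 * (exp((2*(1/3) + (5/4)^2) t) - 1) / (2*(1/3) + (5/4)^2)
           = (5/4)^2 * 4^2 * (exp((107/48) t) - 1) / (107/48) = 1200*exp(107*t/48)/107 - 1200/107.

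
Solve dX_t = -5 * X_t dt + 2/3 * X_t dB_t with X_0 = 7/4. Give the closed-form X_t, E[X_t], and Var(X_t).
X_t = 7/4 * exp((-47/9) t + (2/3) B_t); E[X_t] = 7*exp(-5*t)/4; Var(X_t) = (49*exp(4*t/9) - 49)*exp(-10*t)/16

For GBM dX = mu X dt + sigma X dB with X_0 = x_0, apply Itô to Y = log X: dY = (mu - sigma^2/2) dt + sigma dB, so Y_t = log(x_0) + (mu - sigma^2/2) t + sigma B_t and hence X_t = x_0 * exp((mu - sigma^2/2) t + sigma B_t).
With mu = -5, sigma = 2/3, x_0 = 7/4, this gives:
  X_t = 7/4 * exp((-47/9) * t + (2/3) * B_t).
Since sigma*B_t ~ Normal(0, sigma^2 t), E[exp(sigma*B_t)] = exp(sigma^2 t / 2); so E[X_t] = x_0 * exp((mu - sigma^2/2) t) * exp(sigma^2 t / 2) = x_0 * exp(mu t) = 7*exp(-5*t)/4.
Var(X_t) = E[X_t^2] - (E[X_t])^2 = x_0^2 * exp(2 mu t) * (exp(sigma^2 t) - 1) = (49*exp(4*t/9) - 49)*exp(-10*t)/16.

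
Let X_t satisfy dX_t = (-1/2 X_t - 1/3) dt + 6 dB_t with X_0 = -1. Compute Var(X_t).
Var(X_t) = 36 - 36*exp(-t)

The variance V(t) = Var(X_t) satisfies V'(t) = 2 a V(t) + c^2 with V(0) = 0 (drift coefficient is linear in X, diffusion is constant). With a = -1/2, c = 6, the solution is
  V(t) = (c^2 / (2 a)) * (exp(2 a t) - 1)
       = (6^2 / (2*(-1/2))) * (exp((-1) t) - 1)
       = 36 - 36*exp(-t).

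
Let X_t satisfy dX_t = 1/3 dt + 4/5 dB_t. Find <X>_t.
<X>_t = 16*t/25

For an Itô process dX_t = a(t) dt + b(t) dB_t, the quadratic variation is <X>_t = int_0^t b(s)^2 ds (the drift term does not contribute). Here b(s) = 4/5, so
  b(s)^2 = 16/25.
Integrating from 0 to t:
  <X>_t = int_0^t (16/25) ds = 16*t/25.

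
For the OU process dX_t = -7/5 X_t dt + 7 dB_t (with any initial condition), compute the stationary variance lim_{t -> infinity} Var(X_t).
lim Var(X_t) = 35/2

The OU SDE dX = -theta X dt + sigma dB admits the integrating factor exp(theta t): d(exp(theta t) X_t) = sigma exp(theta t) dB_t. Integrating from 0 to t gives X_t = x_0 * exp(-theta t) + sigma * int_0^t exp(-theta (t-s)) dB_s for any initial x_0. The Itô integral has variance (by the Itô isometry) sigma^2 * int_0^t exp(-2 theta (t - s)) ds = sigma^2 * (1 - exp(-2 theta t)) / (2 theta), independent of x_0.
With theta = 7/5, sigma = 7:
  Var(X_t) = (7)^2 * (1 - exp(-2*7/5 t)) / (2 * 7/5) = 35/2 - 35*exp(-14*t/5)/2.
As t -> infinity, exp(-2*7/5 t) -> 0, so the stationary variance is sigma^2 / (2 theta) = 35/2.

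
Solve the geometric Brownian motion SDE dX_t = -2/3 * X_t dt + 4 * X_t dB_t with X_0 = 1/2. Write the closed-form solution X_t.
X_t = 1/2 * exp((-26/3) * t + (4) * B_t)

For GBM dX = mu X dt + sigma X dB with X_0 = x_0, apply Itô to Y = log X: dY = (mu - sigma^2/2) dt + sigma dB, so Y_t = log(x_0) + (mu - sigma^2/2) t + sigma B_t and hence X_t = x_0 * exp((mu - sigma^2/2) t + sigma B_t).
With mu = -2/3, sigma = 4, x_0 = 1/2, this gives:
  X_t = 1/2 * exp((-26/3) * t + (4) * B_t).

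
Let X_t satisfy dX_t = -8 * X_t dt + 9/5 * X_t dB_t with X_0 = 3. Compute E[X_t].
E[X_t] = 3*exp(-8*t)

For GBM dX = mu X dt + sigma X dB with X_0 = x_0, apply Itô to Y = log X: dY = (mu - sigma^2/2) dt + sigma dB, so Y_t = log(x_0) + (mu - sigma^2/2) t + sigma B_t and hence X_t = x_0 * exp((mu - sigma^2/2) t + sigma B_t).
With mu = -8, sigma = 9/5, x_0 = 3, this gives:
  X_t = 3 * exp((-481/50) * t + (9/5) * B_t).
Since sigma*B_t ~ Normal(0, sigma^2 t), E[exp(sigma*B_t)] = exp(sigma^2 t / 2); so E[X_t] = x_0 * exp((mu - sigma^2/2) t) * exp(sigma^2 t / 2) = x_0 * exp(mu t) = 3*exp(-8*t).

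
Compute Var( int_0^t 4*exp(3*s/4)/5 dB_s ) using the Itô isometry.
Var = 32*exp(3*t/2)/75 - 32/75

The Itô integral of a deterministic integrand f(s) has mean 0 because each increment f(s) * (B_{s+ds} - B_s) has mean 0. By the Itô isometry:
  Var( int_0^t f(s) dB_s ) = E[ (int_0^t f(s) dB_s)^2 ] = int_0^t f(s)^2 ds.
Here f(s) = 4*exp(3*s/4)/5, so f(s)^2 = 16*exp(3*s/2)/25. Integrate:
  int_0^t (16*exp(3*s/2)/25) ds = 32*exp(3*t/2)/75 - 32/75.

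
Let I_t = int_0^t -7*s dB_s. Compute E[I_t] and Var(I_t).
E[I_t] = 0; Var(I_t) = 49*t^3/3

The Itô integral of a deterministic integrand f(s) has mean 0 because each increment f(s) * (B_{s+ds} - B_s) has mean 0. By the Itô isometry:
  Var( int_0^t f(s) dB_s ) = E[ (int_0^t f(s) dB_s)^2 ] = int_0^t f(s)^2 ds.
Here f(s) = -7*s, so f(s)^2 = 49*s^2. Integrate:
  int_0^t (49*s^2) ds = 49*t^3/3.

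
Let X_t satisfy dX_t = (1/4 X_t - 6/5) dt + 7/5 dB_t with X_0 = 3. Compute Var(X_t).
Var(X_t) = 98*exp(t/2)/25 - 98/25

The variance V(t) = Var(X_t) satisfies V'(t) = 2 a V(t) + c^2 with V(0) = 0 (drift coefficient is linear in X, diffusion is constant). With a = 1/4, c = 7/5, the solution is
  V(t) = (c^2 / (2 a)) * (exp(2 a t) - 1)
       = ((7/5)^2 / (2*(1/4))) * (exp((1/2) t) - 1)
       = 98*exp(t/2)/25 - 98/25.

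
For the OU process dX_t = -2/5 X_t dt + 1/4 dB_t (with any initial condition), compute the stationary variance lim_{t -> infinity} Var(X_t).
lim Var(X_t) = 5/64

The OU SDE dX = -theta X dt + sigma dB admits the integrating factor exp(theta t): d(exp(theta t) X_t) = sigma exp(theta t) dB_t. Integrating from 0 to t gives X_t = x_0 * exp(-theta t) + sigma * int_0^t exp(-theta (t-s)) dB_s for any initial x_0. The Itô integral has variance (by the Itô isometry) sigma^2 * int_0^t exp(-2 theta (t - s)) ds = sigma^2 * (1 - exp(-2 theta t)) / (2 theta), independent of x_0.
With theta = 2/5, sigma = 1/4:
  Var(X_t) = (1/4)^2 * (1 - exp(-2*2/5 t)) / (2 * 2/5) = 5/64 - 5*exp(-4*t/5)/64.
As t -> infinity, exp(-2*2/5 t) -> 0, so the stationary variance is sigma^2 / (2 theta) = 5/64.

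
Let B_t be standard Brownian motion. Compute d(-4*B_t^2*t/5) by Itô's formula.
d(-4*B_t^2*t/5) = (-4*B_t^2/5 - 4*t/5) dt + (-8*B_t*t/5) dB_t

Itô's formula for f(t, x): d f(t, B_t) = (f_t + (1/2) f_xx) dt + f_x dB_t. Compute partials of f(t, x) = -4*t*x^2/5:
  f_t(t,x)  = -4*x^2/5
  f_x(t,x)  = -8*t*x/5
  f_xx(t,x) = -8*t/5
Assemble drift = f_t + (1/2) f_xx = -4*t/5 - 4*x^2/5 and diffusion = f_x = -8*t*x/5. Substituting x = B_t:
  d(-4*B_t^2*t/5) = (-4*B_t^2/5 - 4*t/5) dt + (-8*B_t*t/5) dB_t.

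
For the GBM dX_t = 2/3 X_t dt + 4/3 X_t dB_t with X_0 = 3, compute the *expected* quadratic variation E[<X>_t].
E[<X>_t] = 36*exp(28*t/9)/7 - 36/7

<X>_t = int_0^t ((4/3) * X_s)^2 ds. Taking expectation inside the integral: E[<X>_t] = (4/3)^2 * int_0^t E[X_s^2] ds. For GBM, E[X_s^2] = x_0^2 * exp((2 mu + sigma^2) s). Integrating:
  E[<X>_t] = (4/3)^2 * 3^2 * (exp((2*(2/3) + (4/3)^2) t) - 1) / (2*(2/3) + (4/3)^2)
           = (4/3)^2 * 3^2 * (exp((28/9) t) - 1) / (28/9) = 36*exp(28*t/9)/7 - 36/7.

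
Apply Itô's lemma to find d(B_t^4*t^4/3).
d(B_t^4*t^4/3) = (B_t^2*t^3*(4*B_t^2/3 + 2*t)) dt + (4*B_t^3*t^4/3) dB_t

Itô's formula for f(t, x): d f(t, B_t) = (f_t + (1/2) f_xx) dt + f_x dB_t. Compute partials of f(t, x) = t^4*x^4/3:
  f_t(t,x)  = 4*t^3*x^4/3
  f_x(t,x)  = 4*t^4*x^3/3
  f_xx(t,x) = 4*t^4*x^2
Assemble drift = f_t + (1/2) f_xx = t^3*x^2*(2*t + 4*x^2/3) and diffusion = f_x = 4*t^4*x^3/3. Substituting x = B_t:
  d(B_t^4*t^4/3) = (B_t^2*t^3*(4*B_t^2/3 + 2*t)) dt + (4*B_t^3*t^4/3) dB_t.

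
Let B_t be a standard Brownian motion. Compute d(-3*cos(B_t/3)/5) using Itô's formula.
d(-3*cos(B_t/3)/5) = (cos(B_t/3)/30) dt + (sin(B_t/3)/5) dB_t

Itô's formula for f(B_t) gives d f(B_t) = f'(B_t) dB_t + (1/2) f''(B_t) dt. Compute derivatives of f(x) = -3*cos(x/3)/5:
  f'(x)  = sin(x/3)/5
  f''(x) = cos(x/3)/15
Substitute x = B_t and multiply the f'' term by 1/2:
  drift     = (1/2) * (cos(x/3)/15) evaluated at B_t = cos(B_t/3)/30
  diffusion = (sin(x/3)/5) evaluated at B_t = sin(B_t/3)/5
Therefore d(-3*cos(B_t/3)/5) = (cos(B_t/3)/30) dt + (sin(B_t/3)/5) dB_t.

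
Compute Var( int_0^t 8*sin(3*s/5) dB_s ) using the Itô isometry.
Var = 32*t - 80*sin(6*t/5)/3

The Itô integral of a deterministic integrand f(s) has mean 0 because each increment f(s) * (B_{s+ds} - B_s) has mean 0. By the Itô isometry:
  Var( int_0^t f(s) dB_s ) = E[ (int_0^t f(s) dB_s)^2 ] = int_0^t f(s)^2 ds.
Here f(s) = 8*sin(3*s/5), so f(s)^2 = 64*sin(3*s/5)^2. Integrate:
  int_0^t (64*sin(3*s/5)^2) ds = 32*t - 80*sin(6*t/5)/3.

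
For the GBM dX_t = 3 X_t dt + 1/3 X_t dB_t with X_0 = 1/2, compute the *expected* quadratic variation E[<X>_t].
E[<X>_t] = exp(55*t/9)/220 - 1/220

<X>_t = int_0^t ((1/3) * X_s)^2 ds. Taking expectation inside the integral: E[<X>_t] = (1/3)^2 * int_0^t E[X_s^2] ds. For GBM, E[X_s^2] = x_0^2 * exp((2 mu + sigma^2) s). Integrating:
  E[<X>_t] = (1/3)^2 * (1/2)^2 * (exp((2*3 + (1/3)^2) t) - 1) / (2*3 + (1/3)^2)
           = (1/3)^2 * (1/2)^2 * (exp((55/9) t) - 1) / (55/9) = exp(55*t/9)/220 - 1/220.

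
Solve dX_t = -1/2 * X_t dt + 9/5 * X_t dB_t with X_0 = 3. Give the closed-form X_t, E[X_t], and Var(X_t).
X_t = 3 * exp((-53/25) t + (9/5) B_t); E[X_t] = 3*exp(-t/2); Var(X_t) = (9*exp(81*t/25) - 9)*exp(-t)

For GBM dX = mu X dt + sigma X dB with X_0 = x_0, apply Itô to Y = log X: dY = (mu - sigma^2/2) dt + sigma dB, so Y_t = log(x_0) + (mu - sigma^2/2) t + sigma B_t and hence X_t = x_0 * exp((mu - sigma^2/2) t + sigma B_t).
With mu = -1/2, sigma = 9/5, x_0 = 3, this gives:
  X_t = 3 * exp((-53/25) * t + (9/5) * B_t).
Since sigma*B_t ~ Normal(0, sigma^2 t), E[exp(sigma*B_t)] = exp(sigma^2 t / 2); so E[X_t] = x_0 * exp((mu - sigma^2/2) t) * exp(sigma^2 t / 2) = x_0 * exp(mu t) = 3*exp(-t/2).
Var(X_t) = E[X_t^2] - (E[X_t])^2 = x_0^2 * exp(2 mu t) * (exp(sigma^2 t) - 1) = (9*exp(81*t/25) - 9)*exp(-t).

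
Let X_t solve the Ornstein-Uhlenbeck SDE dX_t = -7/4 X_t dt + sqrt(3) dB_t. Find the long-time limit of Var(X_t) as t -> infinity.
lim Var(X_t) = 6/7

The OU SDE dX = -theta X dt + sigma dB admits the integrating factor exp(theta t): d(exp(theta t) X_t) = sigma exp(theta t) dB_t. Integrating from 0 to t gives X_t = x_0 * exp(-theta t) + sigma * int_0^t exp(-theta (t-s)) dB_s for any initial x_0. The Itô integral has variance (by the Itô isometry) sigma^2 * int_0^t exp(-2 theta (t - s)) ds = sigma^2 * (1 - exp(-2 theta t)) / (2 theta), independent of x_0.
With theta = 7/4, sigma = sqrt(3):
  Var(X_t) = (sqrt(3))^2 * (1 - exp(-2*7/4 t)) / (2 * 7/4) = 6/7 - 6*exp(-7*t/2)/7.
As t -> infinity, exp(-2*7/4 t) -> 0, so the stationary variance is sigma^2 / (2 theta) = 6/7.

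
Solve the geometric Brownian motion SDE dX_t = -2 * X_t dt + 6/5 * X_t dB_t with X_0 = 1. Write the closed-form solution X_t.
X_t = 1 * exp((-68/25) * t + (6/5) * B_t)

For GBM dX = mu X dt + sigma X dB with X_0 = x_0, apply Itô to Y = log X: dY = (mu - sigma^2/2) dt + sigma dB, so Y_t = log(x_0) + (mu - sigma^2/2) t + sigma B_t and hence X_t = x_0 * exp((mu - sigma^2/2) t + sigma B_t).
With mu = -2, sigma = 6/5, x_0 = 1, this gives:
  X_t = 1 * exp((-68/25) * t + (6/5) * B_t).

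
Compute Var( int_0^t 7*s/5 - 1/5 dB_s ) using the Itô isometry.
Var = t*(49*t^2 - 21*t + 3)/75

The Itô integral of a deterministic integrand f(s) has mean 0 because each increment f(s) * (B_{s+ds} - B_s) has mean 0. By the Itô isometry:
  Var( int_0^t f(s) dB_s ) = E[ (int_0^t f(s) dB_s)^2 ] = int_0^t f(s)^2 ds.
Here f(s) = 7*s/5 - 1/5, so f(s)^2 = (7*s - 1)^2/25. Integrate:
  int_0^t ((7*s - 1)^2/25) ds = t*(49*t^2 - 21*t + 3)/75.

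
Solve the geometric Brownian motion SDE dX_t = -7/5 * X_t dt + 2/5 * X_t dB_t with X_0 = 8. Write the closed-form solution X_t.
X_t = 8 * exp((-37/25) * t + (2/5) * B_t)

For GBM dX = mu X dt + sigma X dB with X_0 = x_0, apply Itô to Y = log X: dY = (mu - sigma^2/2) dt + sigma dB, so Y_t = log(x_0) + (mu - sigma^2/2) t + sigma B_t and hence X_t = x_0 * exp((mu - sigma^2/2) t + sigma B_t).
With mu = -7/5, sigma = 2/5, x_0 = 8, this gives:
  X_t = 8 * exp((-37/25) * t + (2/5) * B_t).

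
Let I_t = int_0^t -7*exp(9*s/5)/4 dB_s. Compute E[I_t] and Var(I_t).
E[I_t] = 0; Var(I_t) = 245*exp(18*t/5)/288 - 245/288

The Itô integral of a deterministic integrand f(s) has mean 0 because each increment f(s) * (B_{s+ds} - B_s) has mean 0. By the Itô isometry:
  Var( int_0^t f(s) dB_s ) = E[ (int_0^t f(s) dB_s)^2 ] = int_0^t f(s)^2 ds.
Here f(s) = -7*exp(9*s/5)/4, so f(s)^2 = 49*exp(18*s/5)/16. Integrate:
  int_0^t (49*exp(18*s/5)/16) ds = 245*exp(18*t/5)/288 - 245/288.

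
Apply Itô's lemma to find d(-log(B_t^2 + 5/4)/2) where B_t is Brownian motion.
d(-log(B_t^2 + 5/4)/2) = (2*(4*B_t^2 - 5)/(4*B_t^2 + 5)^2) dt + (-4*B_t/(4*B_t^2 + 5)) dB_t

Itô's formula for f(B_t) gives d f(B_t) = f'(B_t) dB_t + (1/2) f''(B_t) dt. Compute derivatives of f(x) = -log(x^2 + 5/4)/2:
  f'(x)  = -4*x/(4*x^2 + 5)
  f''(x) = 4*(4*x^2 - 5)/(4*x^2 + 5)^2
Substitute x = B_t and multiply the f'' term by 1/2:
  drift     = (1/2) * (4*(4*x^2 - 5)/(4*x^2 + 5)^2) evaluated at B_t = 2*(4*B_t^2 - 5)/(4*B_t^2 + 5)^2
  diffusion = (-4*x/(4*x^2 + 5)) evaluated at B_t = -4*B_t/(4*B_t^2 + 5)
Therefore d(-log(B_t^2 + 5/4)/2) = (2*(4*B_t^2 - 5)/(4*B_t^2 + 5)^2) dt + (-4*B_t/(4*B_t^2 + 5)) dB_t.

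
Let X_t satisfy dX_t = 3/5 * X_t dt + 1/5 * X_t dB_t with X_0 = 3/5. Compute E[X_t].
E[X_t] = 3*exp(3*t/5)/5

For GBM dX = mu X dt + sigma X dB with X_0 = x_0, apply Itô to Y = log X: dY = (mu - sigma^2/2) dt + sigma dB, so Y_t = log(x_0) + (mu - sigma^2/2) t + sigma B_t and hence X_t = x_0 * exp((mu - sigma^2/2) t + sigma B_t).
With mu = 3/5, sigma = 1/5, x_0 = 3/5, this gives:
  X_t = 3/5 * exp((29/50) * t + (1/5) * B_t).
Since sigma*B_t ~ Normal(0, sigma^2 t), E[exp(sigma*B_t)] = exp(sigma^2 t / 2); so E[X_t] = x_0 * exp((mu - sigma^2/2) t) * exp(sigma^2 t / 2) = x_0 * exp(mu t) = 3*exp(3*t/5)/5.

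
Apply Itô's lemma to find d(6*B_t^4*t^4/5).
d(6*B_t^4*t^4/5) = (12*B_t^2*t^3*(2*B_t^2 + 3*t)/5) dt + (24*B_t^3*t^4/5) dB_t

Itô's formula for f(t, x): d f(t, B_t) = (f_t + (1/2) f_xx) dt + f_x dB_t. Compute partials of f(t, x) = 6*t^4*x^4/5:
  f_t(t,x)  = 24*t^3*x^4/5
  f_x(t,x)  = 24*t^4*x^3/5
  f_xx(t,x) = 72*t^4*x^2/5
Assemble drift = f_t + (1/2) f_xx = 12*t^3*x^2*(3*t + 2*x^2)/5 and diffusion = f_x = 24*t^4*x^3/5. Substituting x = B_t:
  d(6*B_t^4*t^4/5) = (12*B_t^2*t^3*(2*B_t^2 + 3*t)/5) dt + (24*B_t^3*t^4/5) dB_t.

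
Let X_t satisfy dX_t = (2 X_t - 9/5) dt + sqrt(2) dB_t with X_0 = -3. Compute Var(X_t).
Var(X_t) = exp(4*t)/2 - 1/2

The variance V(t) = Var(X_t) satisfies V'(t) = 2 a V(t) + c^2 with V(0) = 0 (drift coefficient is linear in X, diffusion is constant). With a = 2, c = sqrt(2), the solution is
  V(t) = (c^2 / (2 a)) * (exp(2 a t) - 1)
       = (sqrt(2)^2 / (2*2)) * (exp(4 t) - 1)
       = exp(4*t)/2 - 1/2.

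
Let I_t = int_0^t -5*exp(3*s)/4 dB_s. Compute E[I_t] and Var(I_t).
E[I_t] = 0; Var(I_t) = 25*exp(6*t)/96 - 25/96

The Itô integral of a deterministic integrand f(s) has mean 0 because each increment f(s) * (B_{s+ds} - B_s) has mean 0. By the Itô isometry:
  Var( int_0^t f(s) dB_s ) = E[ (int_0^t f(s) dB_s)^2 ] = int_0^t f(s)^2 ds.
Here f(s) = -5*exp(3*s)/4, so f(s)^2 = 25*exp(6*s)/16. Integrate:
  int_0^t (25*exp(6*s)/16) ds = 25*exp(6*t)/96 - 25/96.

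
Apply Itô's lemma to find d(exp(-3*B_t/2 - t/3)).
d(exp(-3*B_t/2 - t/3)) = (19*exp(-3*B_t/2 - t/3)/24) dt + (-3*exp(-3*B_t/2 - t/3)/2) dB_t

Itô's formula for f(t, x): d f(t, B_t) = (f_t + (1/2) f_xx) dt + f_x dB_t. Compute partials of f(t, x) = exp(-t/3 - 3*x/2):
  f_t(t,x)  = -exp(-t/3 - 3*x/2)/3
  f_x(t,x)  = -3*exp(-t/3 - 3*x/2)/2
  f_xx(t,x) = 9*exp(-t/3 - 3*x/2)/4
Assemble drift = f_t + (1/2) f_xx = 19*exp(-t/3 - 3*x/2)/24 and diffusion = f_x = -3*exp(-t/3 - 3*x/2)/2. Substituting x = B_t:
  d(exp(-3*B_t/2 - t/3)) = (19*exp(-3*B_t/2 - t/3)/24) dt + (-3*exp(-3*B_t/2 - t/3)/2) dB_t.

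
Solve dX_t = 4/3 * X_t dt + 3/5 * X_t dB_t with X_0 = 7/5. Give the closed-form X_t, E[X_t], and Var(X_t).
X_t = 7/5 * exp((173/150) t + (3/5) B_t); E[X_t] = 7*exp(4*t/3)/5; Var(X_t) = 49*(exp(9*t/25) - 1)*exp(8*t/3)/25

For GBM dX = mu X dt + sigma X dB with X_0 = x_0, apply Itô to Y = log X: dY = (mu - sigma^2/2) dt + sigma dB, so Y_t = log(x_0) + (mu - sigma^2/2) t + sigma B_t and hence X_t = x_0 * exp((mu - sigma^2/2) t + sigma B_t).
With mu = 4/3, sigma = 3/5, x_0 = 7/5, this gives:
  X_t = 7/5 * exp((173/150) * t + (3/5) * B_t).
Since sigma*B_t ~ Normal(0, sigma^2 t), E[exp(sigma*B_t)] = exp(sigma^2 t / 2); so E[X_t] = x_0 * exp((mu - sigma^2/2) t) * exp(sigma^2 t / 2) = x_0 * exp(mu t) = 7*exp(4*t/3)/5.
Var(X_t) = E[X_t^2] - (E[X_t])^2 = x_0^2 * exp(2 mu t) * (exp(sigma^2 t) - 1) = 49*(exp(9*t/25) - 1)*exp(8*t/3)/25.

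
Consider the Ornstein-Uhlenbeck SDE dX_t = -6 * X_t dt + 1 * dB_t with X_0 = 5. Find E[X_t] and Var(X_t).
E[X_t] = 5*exp(-6*t); Var(X_t) = 1/12 - exp(-12*t)/12

The OU SDE dX = -theta X dt + sigma dB admits the integrating factor exp(theta t): d(exp(theta t) X_t) = sigma exp(theta t) dB_t. Integrating from 0 to t:
  X_t = x_0 * exp(-theta t) + sigma * int_0^t exp(-theta (t-s)) dB_s.
The Itô integral has mean 0 and (by the Itô isometry) variance sigma^2 * int_0^t exp(-2 theta (t - s)) ds = sigma^2 * (1 - exp(-2 theta t)) / (2 theta).
With theta = 6, sigma = 1, x_0 = 5:
  E[X_t] = 5 * exp(-6 t) = 5*exp(-6*t)
  Var(X_t) = (1)^2 * (1 - exp(-2*6 t)) / (2 * 6) = 1/12 - exp(-12*t)/12.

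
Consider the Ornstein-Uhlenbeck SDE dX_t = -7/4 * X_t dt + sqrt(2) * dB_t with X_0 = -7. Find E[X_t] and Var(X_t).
E[X_t] = -7*exp(-7*t/4); Var(X_t) = 4/7 - 4*exp(-7*t/2)/7

The OU SDE dX = -theta X dt + sigma dB admits the integrating factor exp(theta t): d(exp(theta t) X_t) = sigma exp(theta t) dB_t. Integrating from 0 to t:
  X_t = x_0 * exp(-theta t) + sigma * int_0^t exp(-theta (t-s)) dB_s.
The Itô integral has mean 0 and (by the Itô isometry) variance sigma^2 * int_0^t exp(-2 theta (t - s)) ds = sigma^2 * (1 - exp(-2 theta t)) / (2 theta).
With theta = 7/4, sigma = sqrt(2), x_0 = -7:
  E[X_t] = -7 * exp(-7/4 t) = -7*exp(-7*t/4)
  Var(X_t) = (sqrt(2))^2 * (1 - exp(-2*7/4 t)) / (2 * 7/4) = 4/7 - 4*exp(-7*t/2)/7.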